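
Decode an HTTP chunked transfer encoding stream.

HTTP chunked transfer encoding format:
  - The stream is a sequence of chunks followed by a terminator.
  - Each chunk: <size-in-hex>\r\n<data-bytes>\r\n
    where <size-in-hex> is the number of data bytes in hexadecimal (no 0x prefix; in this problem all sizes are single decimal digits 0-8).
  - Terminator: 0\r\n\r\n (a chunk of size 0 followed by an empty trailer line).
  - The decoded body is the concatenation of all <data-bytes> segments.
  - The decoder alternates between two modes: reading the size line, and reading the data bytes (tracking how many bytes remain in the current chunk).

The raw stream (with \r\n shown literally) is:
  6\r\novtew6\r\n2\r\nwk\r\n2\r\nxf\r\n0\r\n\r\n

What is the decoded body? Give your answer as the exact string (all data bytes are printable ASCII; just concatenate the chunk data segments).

Answer: ovtew6wkxf

Derivation:
Chunk 1: stream[0..1]='6' size=0x6=6, data at stream[3..9]='ovtew6' -> body[0..6], body so far='ovtew6'
Chunk 2: stream[11..12]='2' size=0x2=2, data at stream[14..16]='wk' -> body[6..8], body so far='ovtew6wk'
Chunk 3: stream[18..19]='2' size=0x2=2, data at stream[21..23]='xf' -> body[8..10], body so far='ovtew6wkxf'
Chunk 4: stream[25..26]='0' size=0 (terminator). Final body='ovtew6wkxf' (10 bytes)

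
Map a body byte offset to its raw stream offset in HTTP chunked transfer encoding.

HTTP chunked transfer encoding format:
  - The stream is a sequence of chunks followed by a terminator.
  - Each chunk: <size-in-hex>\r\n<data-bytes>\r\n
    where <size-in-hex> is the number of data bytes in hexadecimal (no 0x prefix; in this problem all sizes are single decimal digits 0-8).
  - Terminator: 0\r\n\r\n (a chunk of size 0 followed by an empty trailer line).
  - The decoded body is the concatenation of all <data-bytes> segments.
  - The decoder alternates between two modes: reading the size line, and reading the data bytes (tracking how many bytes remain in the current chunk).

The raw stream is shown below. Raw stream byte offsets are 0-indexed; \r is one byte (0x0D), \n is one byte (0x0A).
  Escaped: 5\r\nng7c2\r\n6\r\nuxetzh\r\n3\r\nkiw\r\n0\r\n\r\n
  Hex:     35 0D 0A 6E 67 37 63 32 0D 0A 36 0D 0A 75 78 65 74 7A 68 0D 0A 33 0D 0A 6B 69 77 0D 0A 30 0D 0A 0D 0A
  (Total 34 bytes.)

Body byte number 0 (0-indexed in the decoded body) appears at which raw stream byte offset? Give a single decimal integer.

Answer: 3

Derivation:
Chunk 1: stream[0..1]='5' size=0x5=5, data at stream[3..8]='ng7c2' -> body[0..5], body so far='ng7c2'
Chunk 2: stream[10..11]='6' size=0x6=6, data at stream[13..19]='uxetzh' -> body[5..11], body so far='ng7c2uxetzh'
Chunk 3: stream[21..22]='3' size=0x3=3, data at stream[24..27]='kiw' -> body[11..14], body so far='ng7c2uxetzhkiw'
Chunk 4: stream[29..30]='0' size=0 (terminator). Final body='ng7c2uxetzhkiw' (14 bytes)
Body byte 0 at stream offset 3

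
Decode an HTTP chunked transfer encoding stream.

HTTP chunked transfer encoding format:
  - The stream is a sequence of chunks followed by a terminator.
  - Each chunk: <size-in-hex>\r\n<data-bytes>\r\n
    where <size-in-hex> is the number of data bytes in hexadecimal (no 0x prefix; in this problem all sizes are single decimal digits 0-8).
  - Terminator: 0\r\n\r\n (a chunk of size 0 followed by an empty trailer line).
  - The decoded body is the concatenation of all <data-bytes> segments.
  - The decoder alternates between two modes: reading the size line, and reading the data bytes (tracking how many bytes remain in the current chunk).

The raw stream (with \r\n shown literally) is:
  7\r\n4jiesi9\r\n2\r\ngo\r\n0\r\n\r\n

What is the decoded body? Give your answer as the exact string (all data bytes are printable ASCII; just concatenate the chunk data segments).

Chunk 1: stream[0..1]='7' size=0x7=7, data at stream[3..10]='4jiesi9' -> body[0..7], body so far='4jiesi9'
Chunk 2: stream[12..13]='2' size=0x2=2, data at stream[15..17]='go' -> body[7..9], body so far='4jiesi9go'
Chunk 3: stream[19..20]='0' size=0 (terminator). Final body='4jiesi9go' (9 bytes)

Answer: 4jiesi9go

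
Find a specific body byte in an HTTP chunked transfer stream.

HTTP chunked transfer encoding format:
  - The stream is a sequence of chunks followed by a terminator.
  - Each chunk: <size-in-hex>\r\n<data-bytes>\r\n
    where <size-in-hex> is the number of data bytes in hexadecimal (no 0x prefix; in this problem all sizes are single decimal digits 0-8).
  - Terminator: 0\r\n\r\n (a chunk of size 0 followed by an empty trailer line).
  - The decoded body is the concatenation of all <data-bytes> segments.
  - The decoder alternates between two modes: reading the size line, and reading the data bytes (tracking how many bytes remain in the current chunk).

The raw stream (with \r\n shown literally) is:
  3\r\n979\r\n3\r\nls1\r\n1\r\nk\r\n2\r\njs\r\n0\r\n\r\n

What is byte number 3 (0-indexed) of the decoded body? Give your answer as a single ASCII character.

Answer: l

Derivation:
Chunk 1: stream[0..1]='3' size=0x3=3, data at stream[3..6]='979' -> body[0..3], body so far='979'
Chunk 2: stream[8..9]='3' size=0x3=3, data at stream[11..14]='ls1' -> body[3..6], body so far='979ls1'
Chunk 3: stream[16..17]='1' size=0x1=1, data at stream[19..20]='k' -> body[6..7], body so far='979ls1k'
Chunk 4: stream[22..23]='2' size=0x2=2, data at stream[25..27]='js' -> body[7..9], body so far='979ls1kjs'
Chunk 5: stream[29..30]='0' size=0 (terminator). Final body='979ls1kjs' (9 bytes)
Body byte 3 = 'l'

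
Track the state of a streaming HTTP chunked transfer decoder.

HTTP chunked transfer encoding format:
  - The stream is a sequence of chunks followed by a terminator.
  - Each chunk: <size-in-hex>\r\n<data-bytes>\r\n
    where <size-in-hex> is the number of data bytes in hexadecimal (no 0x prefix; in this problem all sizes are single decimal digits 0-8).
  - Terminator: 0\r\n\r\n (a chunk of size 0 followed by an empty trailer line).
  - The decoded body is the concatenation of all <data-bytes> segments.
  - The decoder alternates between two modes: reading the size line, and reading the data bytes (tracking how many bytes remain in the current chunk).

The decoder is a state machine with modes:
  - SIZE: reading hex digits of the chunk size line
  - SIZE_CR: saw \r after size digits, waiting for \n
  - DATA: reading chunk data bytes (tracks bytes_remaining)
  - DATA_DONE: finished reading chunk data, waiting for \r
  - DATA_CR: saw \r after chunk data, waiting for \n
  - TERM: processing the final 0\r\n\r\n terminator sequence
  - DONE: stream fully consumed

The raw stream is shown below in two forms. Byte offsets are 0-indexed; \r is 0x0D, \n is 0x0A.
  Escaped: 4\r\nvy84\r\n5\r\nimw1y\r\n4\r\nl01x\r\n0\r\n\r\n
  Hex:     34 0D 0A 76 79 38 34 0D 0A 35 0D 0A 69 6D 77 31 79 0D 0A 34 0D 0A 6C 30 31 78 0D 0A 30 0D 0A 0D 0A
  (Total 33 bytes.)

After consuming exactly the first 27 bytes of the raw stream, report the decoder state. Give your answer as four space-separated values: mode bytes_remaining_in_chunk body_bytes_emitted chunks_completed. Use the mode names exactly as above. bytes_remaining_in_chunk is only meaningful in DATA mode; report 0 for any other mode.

Answer: DATA_CR 0 13 2

Derivation:
Byte 0 = '4': mode=SIZE remaining=0 emitted=0 chunks_done=0
Byte 1 = 0x0D: mode=SIZE_CR remaining=0 emitted=0 chunks_done=0
Byte 2 = 0x0A: mode=DATA remaining=4 emitted=0 chunks_done=0
Byte 3 = 'v': mode=DATA remaining=3 emitted=1 chunks_done=0
Byte 4 = 'y': mode=DATA remaining=2 emitted=2 chunks_done=0
Byte 5 = '8': mode=DATA remaining=1 emitted=3 chunks_done=0
Byte 6 = '4': mode=DATA_DONE remaining=0 emitted=4 chunks_done=0
Byte 7 = 0x0D: mode=DATA_CR remaining=0 emitted=4 chunks_done=0
Byte 8 = 0x0A: mode=SIZE remaining=0 emitted=4 chunks_done=1
Byte 9 = '5': mode=SIZE remaining=0 emitted=4 chunks_done=1
Byte 10 = 0x0D: mode=SIZE_CR remaining=0 emitted=4 chunks_done=1
Byte 11 = 0x0A: mode=DATA remaining=5 emitted=4 chunks_done=1
Byte 12 = 'i': mode=DATA remaining=4 emitted=5 chunks_done=1
Byte 13 = 'm': mode=DATA remaining=3 emitted=6 chunks_done=1
Byte 14 = 'w': mode=DATA remaining=2 emitted=7 chunks_done=1
Byte 15 = '1': mode=DATA remaining=1 emitted=8 chunks_done=1
Byte 16 = 'y': mode=DATA_DONE remaining=0 emitted=9 chunks_done=1
Byte 17 = 0x0D: mode=DATA_CR remaining=0 emitted=9 chunks_done=1
Byte 18 = 0x0A: mode=SIZE remaining=0 emitted=9 chunks_done=2
Byte 19 = '4': mode=SIZE remaining=0 emitted=9 chunks_done=2
Byte 20 = 0x0D: mode=SIZE_CR remaining=0 emitted=9 chunks_done=2
Byte 21 = 0x0A: mode=DATA remaining=4 emitted=9 chunks_done=2
Byte 22 = 'l': mode=DATA remaining=3 emitted=10 chunks_done=2
Byte 23 = '0': mode=DATA remaining=2 emitted=11 chunks_done=2
Byte 24 = '1': mode=DATA remaining=1 emitted=12 chunks_done=2
Byte 25 = 'x': mode=DATA_DONE remaining=0 emitted=13 chunks_done=2
Byte 26 = 0x0D: mode=DATA_CR remaining=0 emitted=13 chunks_done=2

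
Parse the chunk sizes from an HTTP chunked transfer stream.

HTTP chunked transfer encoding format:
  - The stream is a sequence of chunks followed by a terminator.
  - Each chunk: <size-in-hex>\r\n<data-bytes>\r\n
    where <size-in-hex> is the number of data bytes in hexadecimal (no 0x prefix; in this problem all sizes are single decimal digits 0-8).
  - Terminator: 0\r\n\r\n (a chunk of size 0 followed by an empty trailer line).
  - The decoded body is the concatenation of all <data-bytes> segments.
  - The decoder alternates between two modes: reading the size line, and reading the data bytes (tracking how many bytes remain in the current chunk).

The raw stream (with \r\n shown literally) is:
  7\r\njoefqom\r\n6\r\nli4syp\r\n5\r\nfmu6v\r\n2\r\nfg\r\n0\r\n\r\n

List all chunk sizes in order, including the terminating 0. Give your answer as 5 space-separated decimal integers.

Chunk 1: stream[0..1]='7' size=0x7=7, data at stream[3..10]='joefqom' -> body[0..7], body so far='joefqom'
Chunk 2: stream[12..13]='6' size=0x6=6, data at stream[15..21]='li4syp' -> body[7..13], body so far='joefqomli4syp'
Chunk 3: stream[23..24]='5' size=0x5=5, data at stream[26..31]='fmu6v' -> body[13..18], body so far='joefqomli4sypfmu6v'
Chunk 4: stream[33..34]='2' size=0x2=2, data at stream[36..38]='fg' -> body[18..20], body so far='joefqomli4sypfmu6vfg'
Chunk 5: stream[40..41]='0' size=0 (terminator). Final body='joefqomli4sypfmu6vfg' (20 bytes)

Answer: 7 6 5 2 0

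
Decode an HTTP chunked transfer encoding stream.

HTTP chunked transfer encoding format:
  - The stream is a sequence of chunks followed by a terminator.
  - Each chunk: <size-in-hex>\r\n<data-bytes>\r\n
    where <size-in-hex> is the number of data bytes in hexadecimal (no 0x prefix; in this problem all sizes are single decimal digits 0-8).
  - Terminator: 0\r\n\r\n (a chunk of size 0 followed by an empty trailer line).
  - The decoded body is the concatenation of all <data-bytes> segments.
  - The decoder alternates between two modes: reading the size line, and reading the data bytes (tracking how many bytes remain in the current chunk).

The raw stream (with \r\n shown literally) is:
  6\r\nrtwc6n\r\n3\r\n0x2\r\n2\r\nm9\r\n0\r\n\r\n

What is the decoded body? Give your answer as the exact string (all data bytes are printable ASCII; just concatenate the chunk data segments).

Answer: rtwc6n0x2m9

Derivation:
Chunk 1: stream[0..1]='6' size=0x6=6, data at stream[3..9]='rtwc6n' -> body[0..6], body so far='rtwc6n'
Chunk 2: stream[11..12]='3' size=0x3=3, data at stream[14..17]='0x2' -> body[6..9], body so far='rtwc6n0x2'
Chunk 3: stream[19..20]='2' size=0x2=2, data at stream[22..24]='m9' -> body[9..11], body so far='rtwc6n0x2m9'
Chunk 4: stream[26..27]='0' size=0 (terminator). Final body='rtwc6n0x2m9' (11 bytes)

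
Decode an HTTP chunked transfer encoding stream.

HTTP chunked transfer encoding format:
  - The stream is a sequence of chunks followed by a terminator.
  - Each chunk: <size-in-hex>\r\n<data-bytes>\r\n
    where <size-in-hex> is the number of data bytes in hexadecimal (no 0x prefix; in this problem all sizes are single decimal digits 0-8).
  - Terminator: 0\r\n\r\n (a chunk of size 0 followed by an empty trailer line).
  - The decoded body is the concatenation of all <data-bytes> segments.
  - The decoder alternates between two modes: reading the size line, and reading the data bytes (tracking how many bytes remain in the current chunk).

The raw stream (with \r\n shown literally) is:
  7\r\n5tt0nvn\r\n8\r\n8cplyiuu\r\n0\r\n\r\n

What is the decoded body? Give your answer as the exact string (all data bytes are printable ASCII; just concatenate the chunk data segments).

Answer: 5tt0nvn8cplyiuu

Derivation:
Chunk 1: stream[0..1]='7' size=0x7=7, data at stream[3..10]='5tt0nvn' -> body[0..7], body so far='5tt0nvn'
Chunk 2: stream[12..13]='8' size=0x8=8, data at stream[15..23]='8cplyiuu' -> body[7..15], body so far='5tt0nvn8cplyiuu'
Chunk 3: stream[25..26]='0' size=0 (terminator). Final body='5tt0nvn8cplyiuu' (15 bytes)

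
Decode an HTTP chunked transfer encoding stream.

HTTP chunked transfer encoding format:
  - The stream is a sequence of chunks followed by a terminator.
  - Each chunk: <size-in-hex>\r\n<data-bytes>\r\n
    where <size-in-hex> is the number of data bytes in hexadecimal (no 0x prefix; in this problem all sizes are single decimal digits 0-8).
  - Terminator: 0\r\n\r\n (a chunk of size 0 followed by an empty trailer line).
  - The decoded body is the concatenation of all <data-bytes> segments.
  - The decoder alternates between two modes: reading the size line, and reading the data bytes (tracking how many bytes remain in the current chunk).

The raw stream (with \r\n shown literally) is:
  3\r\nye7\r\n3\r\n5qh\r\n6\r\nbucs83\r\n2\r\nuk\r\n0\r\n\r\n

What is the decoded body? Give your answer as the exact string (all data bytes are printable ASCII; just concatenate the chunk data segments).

Chunk 1: stream[0..1]='3' size=0x3=3, data at stream[3..6]='ye7' -> body[0..3], body so far='ye7'
Chunk 2: stream[8..9]='3' size=0x3=3, data at stream[11..14]='5qh' -> body[3..6], body so far='ye75qh'
Chunk 3: stream[16..17]='6' size=0x6=6, data at stream[19..25]='bucs83' -> body[6..12], body so far='ye75qhbucs83'
Chunk 4: stream[27..28]='2' size=0x2=2, data at stream[30..32]='uk' -> body[12..14], body so far='ye75qhbucs83uk'
Chunk 5: stream[34..35]='0' size=0 (terminator). Final body='ye75qhbucs83uk' (14 bytes)

Answer: ye75qhbucs83uk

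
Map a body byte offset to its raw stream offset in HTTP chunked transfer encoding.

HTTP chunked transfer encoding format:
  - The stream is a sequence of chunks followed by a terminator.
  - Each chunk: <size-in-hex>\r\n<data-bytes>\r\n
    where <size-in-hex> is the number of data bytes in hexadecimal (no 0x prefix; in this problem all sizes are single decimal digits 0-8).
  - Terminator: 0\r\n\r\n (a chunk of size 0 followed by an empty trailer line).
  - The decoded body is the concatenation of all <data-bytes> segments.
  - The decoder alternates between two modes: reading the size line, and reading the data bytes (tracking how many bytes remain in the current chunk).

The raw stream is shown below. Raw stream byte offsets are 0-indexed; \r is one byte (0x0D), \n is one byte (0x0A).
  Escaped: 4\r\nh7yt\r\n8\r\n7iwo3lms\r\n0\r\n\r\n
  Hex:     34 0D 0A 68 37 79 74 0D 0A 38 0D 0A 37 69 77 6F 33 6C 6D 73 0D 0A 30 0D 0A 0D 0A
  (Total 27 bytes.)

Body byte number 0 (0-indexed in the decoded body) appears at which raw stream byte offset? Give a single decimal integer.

Answer: 3

Derivation:
Chunk 1: stream[0..1]='4' size=0x4=4, data at stream[3..7]='h7yt' -> body[0..4], body so far='h7yt'
Chunk 2: stream[9..10]='8' size=0x8=8, data at stream[12..20]='7iwo3lms' -> body[4..12], body so far='h7yt7iwo3lms'
Chunk 3: stream[22..23]='0' size=0 (terminator). Final body='h7yt7iwo3lms' (12 bytes)
Body byte 0 at stream offset 3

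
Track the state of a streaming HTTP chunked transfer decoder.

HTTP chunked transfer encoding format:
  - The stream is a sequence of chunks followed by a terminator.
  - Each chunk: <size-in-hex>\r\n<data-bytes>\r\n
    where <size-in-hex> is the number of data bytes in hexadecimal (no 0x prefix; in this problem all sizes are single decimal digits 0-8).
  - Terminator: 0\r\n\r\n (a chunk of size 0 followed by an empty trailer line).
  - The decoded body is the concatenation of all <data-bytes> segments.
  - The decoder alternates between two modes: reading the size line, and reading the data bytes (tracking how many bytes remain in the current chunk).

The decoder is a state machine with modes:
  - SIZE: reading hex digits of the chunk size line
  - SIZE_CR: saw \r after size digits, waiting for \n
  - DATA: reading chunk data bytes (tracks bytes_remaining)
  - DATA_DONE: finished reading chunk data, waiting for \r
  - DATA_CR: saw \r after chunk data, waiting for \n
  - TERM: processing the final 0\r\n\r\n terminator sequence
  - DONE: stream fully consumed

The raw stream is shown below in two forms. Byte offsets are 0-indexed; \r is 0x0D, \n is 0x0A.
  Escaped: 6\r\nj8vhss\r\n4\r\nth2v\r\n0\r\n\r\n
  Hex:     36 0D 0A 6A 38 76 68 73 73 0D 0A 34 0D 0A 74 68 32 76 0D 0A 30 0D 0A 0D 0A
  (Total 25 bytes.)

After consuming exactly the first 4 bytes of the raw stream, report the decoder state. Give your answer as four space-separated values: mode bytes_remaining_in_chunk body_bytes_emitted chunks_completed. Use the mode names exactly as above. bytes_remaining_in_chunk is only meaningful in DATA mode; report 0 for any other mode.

Byte 0 = '6': mode=SIZE remaining=0 emitted=0 chunks_done=0
Byte 1 = 0x0D: mode=SIZE_CR remaining=0 emitted=0 chunks_done=0
Byte 2 = 0x0A: mode=DATA remaining=6 emitted=0 chunks_done=0
Byte 3 = 'j': mode=DATA remaining=5 emitted=1 chunks_done=0

Answer: DATA 5 1 0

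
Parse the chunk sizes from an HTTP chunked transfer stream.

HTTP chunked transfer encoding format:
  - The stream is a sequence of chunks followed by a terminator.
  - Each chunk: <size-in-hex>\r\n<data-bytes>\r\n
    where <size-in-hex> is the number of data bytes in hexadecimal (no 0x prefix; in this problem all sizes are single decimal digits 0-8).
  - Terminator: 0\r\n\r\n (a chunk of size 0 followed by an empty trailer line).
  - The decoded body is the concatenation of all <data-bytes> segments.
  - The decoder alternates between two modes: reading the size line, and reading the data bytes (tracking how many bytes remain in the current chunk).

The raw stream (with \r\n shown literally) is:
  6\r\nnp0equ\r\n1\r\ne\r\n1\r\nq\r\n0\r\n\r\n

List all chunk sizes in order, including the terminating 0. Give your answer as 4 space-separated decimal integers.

Answer: 6 1 1 0

Derivation:
Chunk 1: stream[0..1]='6' size=0x6=6, data at stream[3..9]='np0equ' -> body[0..6], body so far='np0equ'
Chunk 2: stream[11..12]='1' size=0x1=1, data at stream[14..15]='e' -> body[6..7], body so far='np0eque'
Chunk 3: stream[17..18]='1' size=0x1=1, data at stream[20..21]='q' -> body[7..8], body so far='np0equeq'
Chunk 4: stream[23..24]='0' size=0 (terminator). Final body='np0equeq' (8 bytes)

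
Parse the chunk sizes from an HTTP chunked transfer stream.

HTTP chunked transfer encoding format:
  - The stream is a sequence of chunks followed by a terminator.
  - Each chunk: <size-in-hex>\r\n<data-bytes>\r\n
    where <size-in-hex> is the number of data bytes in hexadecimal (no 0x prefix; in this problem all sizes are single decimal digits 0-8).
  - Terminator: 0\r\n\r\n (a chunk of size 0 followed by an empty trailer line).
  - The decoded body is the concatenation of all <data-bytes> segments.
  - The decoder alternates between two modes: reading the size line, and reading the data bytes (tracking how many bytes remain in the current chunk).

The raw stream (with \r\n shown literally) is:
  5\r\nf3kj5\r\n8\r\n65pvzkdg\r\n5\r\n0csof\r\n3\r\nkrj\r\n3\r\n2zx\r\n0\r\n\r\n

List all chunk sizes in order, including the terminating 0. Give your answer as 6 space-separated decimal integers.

Answer: 5 8 5 3 3 0

Derivation:
Chunk 1: stream[0..1]='5' size=0x5=5, data at stream[3..8]='f3kj5' -> body[0..5], body so far='f3kj5'
Chunk 2: stream[10..11]='8' size=0x8=8, data at stream[13..21]='65pvzkdg' -> body[5..13], body so far='f3kj565pvzkdg'
Chunk 3: stream[23..24]='5' size=0x5=5, data at stream[26..31]='0csof' -> body[13..18], body so far='f3kj565pvzkdg0csof'
Chunk 4: stream[33..34]='3' size=0x3=3, data at stream[36..39]='krj' -> body[18..21], body so far='f3kj565pvzkdg0csofkrj'
Chunk 5: stream[41..42]='3' size=0x3=3, data at stream[44..47]='2zx' -> body[21..24], body so far='f3kj565pvzkdg0csofkrj2zx'
Chunk 6: stream[49..50]='0' size=0 (terminator). Final body='f3kj565pvzkdg0csofkrj2zx' (24 bytes)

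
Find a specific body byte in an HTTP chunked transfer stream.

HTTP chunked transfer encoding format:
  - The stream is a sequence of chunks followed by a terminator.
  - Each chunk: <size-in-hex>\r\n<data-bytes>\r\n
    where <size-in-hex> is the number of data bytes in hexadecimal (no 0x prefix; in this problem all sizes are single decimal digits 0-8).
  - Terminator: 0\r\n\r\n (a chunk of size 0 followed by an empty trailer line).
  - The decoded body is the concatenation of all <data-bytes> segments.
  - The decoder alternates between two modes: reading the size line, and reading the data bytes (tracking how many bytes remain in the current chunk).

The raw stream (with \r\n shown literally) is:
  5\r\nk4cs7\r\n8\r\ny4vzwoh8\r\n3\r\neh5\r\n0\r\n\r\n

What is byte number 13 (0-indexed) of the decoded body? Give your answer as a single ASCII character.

Answer: e

Derivation:
Chunk 1: stream[0..1]='5' size=0x5=5, data at stream[3..8]='k4cs7' -> body[0..5], body so far='k4cs7'
Chunk 2: stream[10..11]='8' size=0x8=8, data at stream[13..21]='y4vzwoh8' -> body[5..13], body so far='k4cs7y4vzwoh8'
Chunk 3: stream[23..24]='3' size=0x3=3, data at stream[26..29]='eh5' -> body[13..16], body so far='k4cs7y4vzwoh8eh5'
Chunk 4: stream[31..32]='0' size=0 (terminator). Final body='k4cs7y4vzwoh8eh5' (16 bytes)
Body byte 13 = 'e'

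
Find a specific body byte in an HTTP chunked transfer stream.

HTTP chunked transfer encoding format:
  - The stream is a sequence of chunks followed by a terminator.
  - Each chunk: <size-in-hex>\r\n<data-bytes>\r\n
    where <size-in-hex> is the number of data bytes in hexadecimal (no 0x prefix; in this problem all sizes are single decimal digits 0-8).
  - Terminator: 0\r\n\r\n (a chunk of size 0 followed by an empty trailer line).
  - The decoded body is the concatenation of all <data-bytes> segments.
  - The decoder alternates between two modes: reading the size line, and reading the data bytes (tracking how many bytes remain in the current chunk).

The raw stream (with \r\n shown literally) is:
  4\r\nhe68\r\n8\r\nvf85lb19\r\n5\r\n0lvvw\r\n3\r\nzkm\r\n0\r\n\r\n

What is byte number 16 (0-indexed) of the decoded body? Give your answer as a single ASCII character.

Answer: w

Derivation:
Chunk 1: stream[0..1]='4' size=0x4=4, data at stream[3..7]='he68' -> body[0..4], body so far='he68'
Chunk 2: stream[9..10]='8' size=0x8=8, data at stream[12..20]='vf85lb19' -> body[4..12], body so far='he68vf85lb19'
Chunk 3: stream[22..23]='5' size=0x5=5, data at stream[25..30]='0lvvw' -> body[12..17], body so far='he68vf85lb190lvvw'
Chunk 4: stream[32..33]='3' size=0x3=3, data at stream[35..38]='zkm' -> body[17..20], body so far='he68vf85lb190lvvwzkm'
Chunk 5: stream[40..41]='0' size=0 (terminator). Final body='he68vf85lb190lvvwzkm' (20 bytes)
Body byte 16 = 'w'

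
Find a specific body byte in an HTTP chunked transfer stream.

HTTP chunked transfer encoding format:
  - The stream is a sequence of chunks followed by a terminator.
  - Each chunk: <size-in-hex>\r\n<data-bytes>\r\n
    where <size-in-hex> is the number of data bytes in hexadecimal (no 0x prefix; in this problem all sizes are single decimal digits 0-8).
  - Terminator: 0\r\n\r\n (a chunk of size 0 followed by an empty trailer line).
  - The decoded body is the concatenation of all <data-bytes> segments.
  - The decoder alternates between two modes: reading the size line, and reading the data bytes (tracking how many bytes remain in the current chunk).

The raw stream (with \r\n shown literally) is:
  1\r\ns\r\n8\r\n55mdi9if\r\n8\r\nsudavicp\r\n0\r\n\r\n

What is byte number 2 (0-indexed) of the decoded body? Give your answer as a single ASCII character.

Chunk 1: stream[0..1]='1' size=0x1=1, data at stream[3..4]='s' -> body[0..1], body so far='s'
Chunk 2: stream[6..7]='8' size=0x8=8, data at stream[9..17]='55mdi9if' -> body[1..9], body so far='s55mdi9if'
Chunk 3: stream[19..20]='8' size=0x8=8, data at stream[22..30]='sudavicp' -> body[9..17], body so far='s55mdi9ifsudavicp'
Chunk 4: stream[32..33]='0' size=0 (terminator). Final body='s55mdi9ifsudavicp' (17 bytes)
Body byte 2 = '5'

Answer: 5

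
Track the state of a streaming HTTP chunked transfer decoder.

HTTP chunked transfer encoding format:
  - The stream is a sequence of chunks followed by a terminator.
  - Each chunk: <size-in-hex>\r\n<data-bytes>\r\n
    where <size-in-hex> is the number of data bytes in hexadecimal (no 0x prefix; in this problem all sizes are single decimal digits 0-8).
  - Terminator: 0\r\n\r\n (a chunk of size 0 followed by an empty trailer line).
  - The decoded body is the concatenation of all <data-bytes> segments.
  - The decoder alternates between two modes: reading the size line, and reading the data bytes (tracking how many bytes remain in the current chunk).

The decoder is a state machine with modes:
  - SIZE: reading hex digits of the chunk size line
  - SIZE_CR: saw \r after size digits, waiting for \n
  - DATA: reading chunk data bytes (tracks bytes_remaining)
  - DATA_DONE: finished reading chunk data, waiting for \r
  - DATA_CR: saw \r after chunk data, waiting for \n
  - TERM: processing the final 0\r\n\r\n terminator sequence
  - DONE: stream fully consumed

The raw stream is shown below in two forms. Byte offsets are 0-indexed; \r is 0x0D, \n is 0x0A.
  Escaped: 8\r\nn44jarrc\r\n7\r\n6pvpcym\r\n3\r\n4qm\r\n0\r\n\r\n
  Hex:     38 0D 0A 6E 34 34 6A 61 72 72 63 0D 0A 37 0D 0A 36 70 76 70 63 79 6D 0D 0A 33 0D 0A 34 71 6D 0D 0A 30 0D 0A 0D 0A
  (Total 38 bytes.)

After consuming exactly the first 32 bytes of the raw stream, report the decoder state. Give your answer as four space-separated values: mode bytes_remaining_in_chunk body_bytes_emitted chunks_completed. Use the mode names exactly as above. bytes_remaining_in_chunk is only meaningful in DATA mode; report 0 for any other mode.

Answer: DATA_CR 0 18 2

Derivation:
Byte 0 = '8': mode=SIZE remaining=0 emitted=0 chunks_done=0
Byte 1 = 0x0D: mode=SIZE_CR remaining=0 emitted=0 chunks_done=0
Byte 2 = 0x0A: mode=DATA remaining=8 emitted=0 chunks_done=0
Byte 3 = 'n': mode=DATA remaining=7 emitted=1 chunks_done=0
Byte 4 = '4': mode=DATA remaining=6 emitted=2 chunks_done=0
Byte 5 = '4': mode=DATA remaining=5 emitted=3 chunks_done=0
Byte 6 = 'j': mode=DATA remaining=4 emitted=4 chunks_done=0
Byte 7 = 'a': mode=DATA remaining=3 emitted=5 chunks_done=0
Byte 8 = 'r': mode=DATA remaining=2 emitted=6 chunks_done=0
Byte 9 = 'r': mode=DATA remaining=1 emitted=7 chunks_done=0
Byte 10 = 'c': mode=DATA_DONE remaining=0 emitted=8 chunks_done=0
Byte 11 = 0x0D: mode=DATA_CR remaining=0 emitted=8 chunks_done=0
Byte 12 = 0x0A: mode=SIZE remaining=0 emitted=8 chunks_done=1
Byte 13 = '7': mode=SIZE remaining=0 emitted=8 chunks_done=1
Byte 14 = 0x0D: mode=SIZE_CR remaining=0 emitted=8 chunks_done=1
Byte 15 = 0x0A: mode=DATA remaining=7 emitted=8 chunks_done=1
Byte 16 = '6': mode=DATA remaining=6 emitted=9 chunks_done=1
Byte 17 = 'p': mode=DATA remaining=5 emitted=10 chunks_done=1
Byte 18 = 'v': mode=DATA remaining=4 emitted=11 chunks_done=1
Byte 19 = 'p': mode=DATA remaining=3 emitted=12 chunks_done=1
Byte 20 = 'c': mode=DATA remaining=2 emitted=13 chunks_done=1
Byte 21 = 'y': mode=DATA remaining=1 emitted=14 chunks_done=1
Byte 22 = 'm': mode=DATA_DONE remaining=0 emitted=15 chunks_done=1
Byte 23 = 0x0D: mode=DATA_CR remaining=0 emitted=15 chunks_done=1
Byte 24 = 0x0A: mode=SIZE remaining=0 emitted=15 chunks_done=2
Byte 25 = '3': mode=SIZE remaining=0 emitted=15 chunks_done=2
Byte 26 = 0x0D: mode=SIZE_CR remaining=0 emitted=15 chunks_done=2
Byte 27 = 0x0A: mode=DATA remaining=3 emitted=15 chunks_done=2
Byte 28 = '4': mode=DATA remaining=2 emitted=16 chunks_done=2
Byte 29 = 'q': mode=DATA remaining=1 emitted=17 chunks_done=2
Byte 30 = 'm': mode=DATA_DONE remaining=0 emitted=18 chunks_done=2
Byte 31 = 0x0D: mode=DATA_CR remaining=0 emitted=18 chunks_done=2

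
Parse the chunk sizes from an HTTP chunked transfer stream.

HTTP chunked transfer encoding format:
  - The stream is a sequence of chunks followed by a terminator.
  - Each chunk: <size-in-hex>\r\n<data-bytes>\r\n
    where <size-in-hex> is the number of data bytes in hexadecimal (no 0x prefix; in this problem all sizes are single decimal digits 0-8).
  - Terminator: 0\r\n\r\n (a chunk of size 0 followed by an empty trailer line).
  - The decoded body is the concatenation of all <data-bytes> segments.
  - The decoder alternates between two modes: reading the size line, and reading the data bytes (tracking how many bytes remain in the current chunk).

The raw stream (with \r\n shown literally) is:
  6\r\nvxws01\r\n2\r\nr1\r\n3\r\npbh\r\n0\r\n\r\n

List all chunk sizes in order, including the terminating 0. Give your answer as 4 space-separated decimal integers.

Chunk 1: stream[0..1]='6' size=0x6=6, data at stream[3..9]='vxws01' -> body[0..6], body so far='vxws01'
Chunk 2: stream[11..12]='2' size=0x2=2, data at stream[14..16]='r1' -> body[6..8], body so far='vxws01r1'
Chunk 3: stream[18..19]='3' size=0x3=3, data at stream[21..24]='pbh' -> body[8..11], body so far='vxws01r1pbh'
Chunk 4: stream[26..27]='0' size=0 (terminator). Final body='vxws01r1pbh' (11 bytes)

Answer: 6 2 3 0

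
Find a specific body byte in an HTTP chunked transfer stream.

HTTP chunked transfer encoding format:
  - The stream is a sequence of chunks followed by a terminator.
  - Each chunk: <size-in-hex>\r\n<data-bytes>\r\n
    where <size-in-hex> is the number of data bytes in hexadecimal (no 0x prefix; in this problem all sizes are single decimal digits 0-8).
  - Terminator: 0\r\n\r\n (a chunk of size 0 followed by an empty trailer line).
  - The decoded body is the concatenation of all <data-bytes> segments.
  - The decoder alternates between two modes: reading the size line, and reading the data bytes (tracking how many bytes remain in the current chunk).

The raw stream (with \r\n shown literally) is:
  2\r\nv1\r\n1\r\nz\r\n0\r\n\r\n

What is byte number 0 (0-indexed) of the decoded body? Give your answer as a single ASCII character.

Answer: v

Derivation:
Chunk 1: stream[0..1]='2' size=0x2=2, data at stream[3..5]='v1' -> body[0..2], body so far='v1'
Chunk 2: stream[7..8]='1' size=0x1=1, data at stream[10..11]='z' -> body[2..3], body so far='v1z'
Chunk 3: stream[13..14]='0' size=0 (terminator). Final body='v1z' (3 bytes)
Body byte 0 = 'v'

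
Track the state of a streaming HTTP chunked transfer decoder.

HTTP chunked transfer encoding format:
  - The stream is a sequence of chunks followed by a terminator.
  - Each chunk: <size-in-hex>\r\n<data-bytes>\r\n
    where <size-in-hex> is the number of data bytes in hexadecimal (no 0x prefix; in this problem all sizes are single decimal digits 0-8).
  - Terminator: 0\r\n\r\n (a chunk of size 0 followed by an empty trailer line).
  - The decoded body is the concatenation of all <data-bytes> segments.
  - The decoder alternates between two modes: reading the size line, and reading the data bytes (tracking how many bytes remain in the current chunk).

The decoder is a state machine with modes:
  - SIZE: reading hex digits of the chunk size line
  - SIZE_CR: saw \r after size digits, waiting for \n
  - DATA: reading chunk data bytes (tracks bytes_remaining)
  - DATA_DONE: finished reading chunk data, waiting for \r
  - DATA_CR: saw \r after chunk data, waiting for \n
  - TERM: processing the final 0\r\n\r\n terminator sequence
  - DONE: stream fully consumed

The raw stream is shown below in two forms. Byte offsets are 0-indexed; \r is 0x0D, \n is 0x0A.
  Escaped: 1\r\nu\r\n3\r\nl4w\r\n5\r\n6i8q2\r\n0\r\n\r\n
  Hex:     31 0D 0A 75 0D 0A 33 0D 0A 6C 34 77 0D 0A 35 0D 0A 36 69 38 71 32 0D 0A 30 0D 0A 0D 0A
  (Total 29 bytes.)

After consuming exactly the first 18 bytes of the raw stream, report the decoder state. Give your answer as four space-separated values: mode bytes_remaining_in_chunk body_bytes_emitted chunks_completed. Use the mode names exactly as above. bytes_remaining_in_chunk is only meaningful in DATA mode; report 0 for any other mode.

Byte 0 = '1': mode=SIZE remaining=0 emitted=0 chunks_done=0
Byte 1 = 0x0D: mode=SIZE_CR remaining=0 emitted=0 chunks_done=0
Byte 2 = 0x0A: mode=DATA remaining=1 emitted=0 chunks_done=0
Byte 3 = 'u': mode=DATA_DONE remaining=0 emitted=1 chunks_done=0
Byte 4 = 0x0D: mode=DATA_CR remaining=0 emitted=1 chunks_done=0
Byte 5 = 0x0A: mode=SIZE remaining=0 emitted=1 chunks_done=1
Byte 6 = '3': mode=SIZE remaining=0 emitted=1 chunks_done=1
Byte 7 = 0x0D: mode=SIZE_CR remaining=0 emitted=1 chunks_done=1
Byte 8 = 0x0A: mode=DATA remaining=3 emitted=1 chunks_done=1
Byte 9 = 'l': mode=DATA remaining=2 emitted=2 chunks_done=1
Byte 10 = '4': mode=DATA remaining=1 emitted=3 chunks_done=1
Byte 11 = 'w': mode=DATA_DONE remaining=0 emitted=4 chunks_done=1
Byte 12 = 0x0D: mode=DATA_CR remaining=0 emitted=4 chunks_done=1
Byte 13 = 0x0A: mode=SIZE remaining=0 emitted=4 chunks_done=2
Byte 14 = '5': mode=SIZE remaining=0 emitted=4 chunks_done=2
Byte 15 = 0x0D: mode=SIZE_CR remaining=0 emitted=4 chunks_done=2
Byte 16 = 0x0A: mode=DATA remaining=5 emitted=4 chunks_done=2
Byte 17 = '6': mode=DATA remaining=4 emitted=5 chunks_done=2

Answer: DATA 4 5 2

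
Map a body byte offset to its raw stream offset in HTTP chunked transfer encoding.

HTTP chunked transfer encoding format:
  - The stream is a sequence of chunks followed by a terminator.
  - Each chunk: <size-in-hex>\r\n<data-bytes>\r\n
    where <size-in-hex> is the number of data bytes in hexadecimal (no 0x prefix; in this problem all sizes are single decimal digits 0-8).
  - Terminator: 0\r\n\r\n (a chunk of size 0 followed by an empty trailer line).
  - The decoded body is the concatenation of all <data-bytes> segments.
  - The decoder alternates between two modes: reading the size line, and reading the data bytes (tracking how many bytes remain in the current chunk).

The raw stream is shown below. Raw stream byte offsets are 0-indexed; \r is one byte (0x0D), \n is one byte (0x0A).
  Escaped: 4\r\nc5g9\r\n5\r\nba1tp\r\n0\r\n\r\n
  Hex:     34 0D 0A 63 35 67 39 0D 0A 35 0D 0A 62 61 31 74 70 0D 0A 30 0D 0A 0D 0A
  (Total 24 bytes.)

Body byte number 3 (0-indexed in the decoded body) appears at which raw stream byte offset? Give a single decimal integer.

Chunk 1: stream[0..1]='4' size=0x4=4, data at stream[3..7]='c5g9' -> body[0..4], body so far='c5g9'
Chunk 2: stream[9..10]='5' size=0x5=5, data at stream[12..17]='ba1tp' -> body[4..9], body so far='c5g9ba1tp'
Chunk 3: stream[19..20]='0' size=0 (terminator). Final body='c5g9ba1tp' (9 bytes)
Body byte 3 at stream offset 6

Answer: 6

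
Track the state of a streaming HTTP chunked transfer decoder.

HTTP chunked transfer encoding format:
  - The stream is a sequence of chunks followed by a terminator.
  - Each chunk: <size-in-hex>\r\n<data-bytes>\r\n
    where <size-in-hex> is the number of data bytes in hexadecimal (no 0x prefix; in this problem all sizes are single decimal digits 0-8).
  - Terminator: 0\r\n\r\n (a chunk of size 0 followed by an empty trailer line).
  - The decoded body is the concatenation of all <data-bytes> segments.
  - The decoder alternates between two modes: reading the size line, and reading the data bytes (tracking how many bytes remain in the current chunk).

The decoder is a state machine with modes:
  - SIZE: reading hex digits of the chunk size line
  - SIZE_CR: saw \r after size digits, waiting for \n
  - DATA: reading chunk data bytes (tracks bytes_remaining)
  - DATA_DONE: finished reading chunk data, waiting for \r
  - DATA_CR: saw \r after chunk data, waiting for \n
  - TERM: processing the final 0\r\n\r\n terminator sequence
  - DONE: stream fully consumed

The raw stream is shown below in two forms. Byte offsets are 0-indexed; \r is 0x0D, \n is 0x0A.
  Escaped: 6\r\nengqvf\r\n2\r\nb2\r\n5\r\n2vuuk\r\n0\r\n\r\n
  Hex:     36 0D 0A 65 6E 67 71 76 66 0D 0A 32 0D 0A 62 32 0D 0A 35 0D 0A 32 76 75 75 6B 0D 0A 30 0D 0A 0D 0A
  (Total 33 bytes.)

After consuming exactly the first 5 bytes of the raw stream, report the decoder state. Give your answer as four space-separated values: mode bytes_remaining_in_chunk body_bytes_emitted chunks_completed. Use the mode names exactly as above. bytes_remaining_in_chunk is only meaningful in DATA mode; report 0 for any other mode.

Byte 0 = '6': mode=SIZE remaining=0 emitted=0 chunks_done=0
Byte 1 = 0x0D: mode=SIZE_CR remaining=0 emitted=0 chunks_done=0
Byte 2 = 0x0A: mode=DATA remaining=6 emitted=0 chunks_done=0
Byte 3 = 'e': mode=DATA remaining=5 emitted=1 chunks_done=0
Byte 4 = 'n': mode=DATA remaining=4 emitted=2 chunks_done=0

Answer: DATA 4 2 0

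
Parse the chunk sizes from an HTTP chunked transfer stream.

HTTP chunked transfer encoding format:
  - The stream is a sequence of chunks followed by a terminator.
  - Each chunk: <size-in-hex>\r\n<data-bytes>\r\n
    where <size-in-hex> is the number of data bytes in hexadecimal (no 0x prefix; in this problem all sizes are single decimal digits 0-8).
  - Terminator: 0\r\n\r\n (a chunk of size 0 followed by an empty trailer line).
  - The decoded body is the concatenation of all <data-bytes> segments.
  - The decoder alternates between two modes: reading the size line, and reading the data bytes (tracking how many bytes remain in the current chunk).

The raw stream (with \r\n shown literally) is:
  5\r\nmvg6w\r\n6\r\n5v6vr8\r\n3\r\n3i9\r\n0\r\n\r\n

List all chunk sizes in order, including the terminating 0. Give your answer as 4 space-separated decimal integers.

Answer: 5 6 3 0

Derivation:
Chunk 1: stream[0..1]='5' size=0x5=5, data at stream[3..8]='mvg6w' -> body[0..5], body so far='mvg6w'
Chunk 2: stream[10..11]='6' size=0x6=6, data at stream[13..19]='5v6vr8' -> body[5..11], body so far='mvg6w5v6vr8'
Chunk 3: stream[21..22]='3' size=0x3=3, data at stream[24..27]='3i9' -> body[11..14], body so far='mvg6w5v6vr83i9'
Chunk 4: stream[29..30]='0' size=0 (terminator). Final body='mvg6w5v6vr83i9' (14 bytes)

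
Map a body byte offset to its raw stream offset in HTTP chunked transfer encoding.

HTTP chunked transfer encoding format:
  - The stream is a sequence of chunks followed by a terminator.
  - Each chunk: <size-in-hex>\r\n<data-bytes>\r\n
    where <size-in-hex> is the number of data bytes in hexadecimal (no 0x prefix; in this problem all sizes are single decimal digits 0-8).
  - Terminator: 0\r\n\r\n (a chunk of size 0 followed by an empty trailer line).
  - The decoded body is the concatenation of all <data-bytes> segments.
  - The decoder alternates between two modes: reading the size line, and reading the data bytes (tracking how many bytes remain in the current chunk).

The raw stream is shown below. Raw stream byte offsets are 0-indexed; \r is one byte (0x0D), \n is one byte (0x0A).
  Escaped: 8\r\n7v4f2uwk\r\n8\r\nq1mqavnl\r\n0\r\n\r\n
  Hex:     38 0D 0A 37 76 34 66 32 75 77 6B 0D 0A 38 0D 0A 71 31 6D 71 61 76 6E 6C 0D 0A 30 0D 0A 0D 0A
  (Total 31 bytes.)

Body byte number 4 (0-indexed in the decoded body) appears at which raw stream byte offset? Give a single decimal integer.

Chunk 1: stream[0..1]='8' size=0x8=8, data at stream[3..11]='7v4f2uwk' -> body[0..8], body so far='7v4f2uwk'
Chunk 2: stream[13..14]='8' size=0x8=8, data at stream[16..24]='q1mqavnl' -> body[8..16], body so far='7v4f2uwkq1mqavnl'
Chunk 3: stream[26..27]='0' size=0 (terminator). Final body='7v4f2uwkq1mqavnl' (16 bytes)
Body byte 4 at stream offset 7

Answer: 7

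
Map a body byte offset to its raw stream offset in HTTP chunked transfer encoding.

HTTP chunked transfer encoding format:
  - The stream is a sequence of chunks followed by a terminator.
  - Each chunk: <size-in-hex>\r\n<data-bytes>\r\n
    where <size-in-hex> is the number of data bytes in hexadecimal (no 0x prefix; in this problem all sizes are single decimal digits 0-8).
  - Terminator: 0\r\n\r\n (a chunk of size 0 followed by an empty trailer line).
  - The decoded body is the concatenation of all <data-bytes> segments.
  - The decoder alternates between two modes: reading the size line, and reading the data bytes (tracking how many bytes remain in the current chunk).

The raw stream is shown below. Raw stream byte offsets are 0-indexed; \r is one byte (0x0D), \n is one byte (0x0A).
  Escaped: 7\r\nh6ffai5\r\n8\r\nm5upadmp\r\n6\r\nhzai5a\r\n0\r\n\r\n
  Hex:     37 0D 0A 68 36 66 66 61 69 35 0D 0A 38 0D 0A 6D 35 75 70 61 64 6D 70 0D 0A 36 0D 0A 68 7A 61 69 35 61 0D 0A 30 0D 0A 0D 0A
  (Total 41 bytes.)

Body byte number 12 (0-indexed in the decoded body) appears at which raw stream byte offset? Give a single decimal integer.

Answer: 20

Derivation:
Chunk 1: stream[0..1]='7' size=0x7=7, data at stream[3..10]='h6ffai5' -> body[0..7], body so far='h6ffai5'
Chunk 2: stream[12..13]='8' size=0x8=8, data at stream[15..23]='m5upadmp' -> body[7..15], body so far='h6ffai5m5upadmp'
Chunk 3: stream[25..26]='6' size=0x6=6, data at stream[28..34]='hzai5a' -> body[15..21], body so far='h6ffai5m5upadmphzai5a'
Chunk 4: stream[36..37]='0' size=0 (terminator). Final body='h6ffai5m5upadmphzai5a' (21 bytes)
Body byte 12 at stream offset 20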